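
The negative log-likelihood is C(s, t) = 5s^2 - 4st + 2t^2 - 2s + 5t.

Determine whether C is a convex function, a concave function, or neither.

convex

C is quadratic, so its Hessian is the constant matrix H = [[10, -4], [-4, 4]].
det(H) = 24, tr(H) = 14.
det(H) > 0 and tr(H) > 0, so H is positive definite everywhere: convex.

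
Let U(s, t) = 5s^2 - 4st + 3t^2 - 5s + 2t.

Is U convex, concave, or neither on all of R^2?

convex

U is quadratic, so its Hessian is the constant matrix H = [[10, -4], [-4, 6]].
det(H) = 44, tr(H) = 16.
det(H) > 0 and tr(H) > 0, so H is positive definite everywhere: convex.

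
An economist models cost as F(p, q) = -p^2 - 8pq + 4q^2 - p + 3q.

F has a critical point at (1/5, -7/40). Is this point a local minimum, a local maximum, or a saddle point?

The Hessian of F is constant: H = [[-2, -8], [-8, 8]].
det(H) = (-2)·8 − (-8)² = -80.
Since det(H) < 0, H is indefinite and the critical point is a saddle point.

saddle point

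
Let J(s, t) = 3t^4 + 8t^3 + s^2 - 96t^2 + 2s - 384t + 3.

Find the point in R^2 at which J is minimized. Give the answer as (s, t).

J(s,t) separates as P(s) + Q(t) + 3, so its minimum is min P + min Q + 3.
P'(s) = 2s + 2 vanishes at s ∈ {-1}; Q'(t) = 12(t - 4)(t + 2)(t + 4) vanishes at t ∈ {-4, -2, 4}.
Local minima of P (where P''>0): P(-1)=-1. Local minima of Q: Q(-4)=256, Q(4)=-1792.
So the global minimum of J is P(-1) + Q(4) + 3 = -1 − 1792 + 3 = -1790, attained at (-1, 4).

(-1, 4)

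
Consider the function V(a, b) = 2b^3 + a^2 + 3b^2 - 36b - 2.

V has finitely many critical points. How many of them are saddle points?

1

V separates as a function of a plus a function of b, so ∇V=0 decouples.
∂V/∂a = 2a = 0 at a ∈ {0}; ∂V/∂b = 6(b - 2)(b + 3) = 0 at b ∈ {-3, 2}.
The Hessian is diagonal: diag(V_aa, V_bb). Second derivatives: V_aa(0)=2; V_bb(-3)=-30, V_bb(2)=30.
Saddle points occur where the two diagonal entries have opposite signs: (0, -3). Count: 1.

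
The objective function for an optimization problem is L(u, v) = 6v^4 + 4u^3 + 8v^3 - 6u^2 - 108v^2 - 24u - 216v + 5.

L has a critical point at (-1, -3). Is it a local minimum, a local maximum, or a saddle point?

saddle point

The mixed partial ∂²L/∂u∂v is 0, so the Hessian at any point is diag(L_uu, L_vv) = diag(12(2u - 1), 24(3v^2 + 2v - 9)).
At (-1, -3): H = diag(-36, 288).
The eigenvalues have opposite signs, so H is indefinite: a saddle point.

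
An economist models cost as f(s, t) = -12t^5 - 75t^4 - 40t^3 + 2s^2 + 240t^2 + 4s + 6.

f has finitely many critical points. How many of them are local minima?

2

f separates as a function of s plus a function of t, so ∇f=0 decouples.
∂f/∂s = 4(s + 1) = 0 at s ∈ {-1}; ∂f/∂t = -60t(t - 1)(t + 2)(t + 4) = 0 at t ∈ {-4, -2, 0, 1}.
The Hessian is diagonal: diag(f_ss, f_tt). Second derivatives: f_ss(-1)=4; f_tt(-4)=2400, f_tt(-2)=-720, f_tt(0)=480, f_tt(1)=-900.
Local minima occur where both diagonal entries positive: (-1, -4), (-1, 0). Count: 2.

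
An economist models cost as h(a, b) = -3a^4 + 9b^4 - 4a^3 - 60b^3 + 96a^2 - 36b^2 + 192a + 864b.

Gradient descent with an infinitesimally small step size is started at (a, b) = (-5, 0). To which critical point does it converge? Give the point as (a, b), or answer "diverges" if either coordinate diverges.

diverges

h is separable, so gradient descent decouples: a follows -∂h/∂a, b follows -∂h/∂b.
∂h/∂a = -12(a - 4)(a + 1)(a + 4); at a=-5 this is 432, so a decreases.
∂h/∂b = 36(b - 4)(b - 3)(b + 2); at b=0 this is 864, so b decreases.
The a-coordinate has no critical point in that direction and runs off to infinity.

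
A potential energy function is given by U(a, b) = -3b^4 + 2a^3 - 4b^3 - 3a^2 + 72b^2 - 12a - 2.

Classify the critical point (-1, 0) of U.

saddle point

The mixed partial ∂²U/∂a∂b is 0, so the Hessian at any point is diag(U_aa, U_bb) = diag(6(2a - 1), 12(-3b^2 - 2b + 12)).
At (-1, 0): H = diag(-18, 144).
The eigenvalues have opposite signs, so H is indefinite: a saddle point.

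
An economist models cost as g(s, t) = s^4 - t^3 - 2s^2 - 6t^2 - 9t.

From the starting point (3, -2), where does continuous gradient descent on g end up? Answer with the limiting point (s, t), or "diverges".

g is separable, so gradient descent decouples: s follows -∂g/∂s, t follows -∂g/∂t.
∂g/∂s = 4s(s - 1)(s + 1); at s=3 this is 96, so s decreases.
∂g/∂t = -3(t + 1)(t + 3); at t=-2 this is 3, so t decreases.
s converges to its nearest critical value 1 (a local min of the s-part); t converges to -3. The iterate converges to (1, -3).

(1, -3)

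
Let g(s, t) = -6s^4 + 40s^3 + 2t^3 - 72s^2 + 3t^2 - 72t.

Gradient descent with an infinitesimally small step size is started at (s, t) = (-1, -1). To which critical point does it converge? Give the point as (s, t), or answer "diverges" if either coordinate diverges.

diverges

g is separable, so gradient descent decouples: s follows -∂g/∂s, t follows -∂g/∂t.
∂g/∂s = -24s(s - 3)(s - 2); at s=-1 this is 288, so s decreases.
∂g/∂t = 6(t - 3)(t + 4); at t=-1 this is -72, so t increases.
The s-coordinate has no critical point in that direction and runs off to infinity.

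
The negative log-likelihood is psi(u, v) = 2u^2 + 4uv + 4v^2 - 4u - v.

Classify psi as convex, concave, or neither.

convex

psi is quadratic, so its Hessian is the constant matrix H = [[4, 4], [4, 8]].
det(H) = 16, tr(H) = 12.
det(H) > 0 and tr(H) > 0, so H is positive definite everywhere: convex.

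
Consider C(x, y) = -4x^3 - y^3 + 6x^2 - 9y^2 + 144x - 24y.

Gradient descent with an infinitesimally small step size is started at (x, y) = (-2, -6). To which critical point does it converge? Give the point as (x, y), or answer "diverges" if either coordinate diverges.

(-3, -4)

C is separable, so gradient descent decouples: x follows -∂C/∂x, y follows -∂C/∂y.
∂C/∂x = -12(x - 4)(x + 3); at x=-2 this is 72, so x decreases.
∂C/∂y = -3(y + 2)(y + 4); at y=-6 this is -24, so y increases.
x converges to its nearest critical value -3 (a local min of the x-part); y converges to -4. The iterate converges to (-3, -4).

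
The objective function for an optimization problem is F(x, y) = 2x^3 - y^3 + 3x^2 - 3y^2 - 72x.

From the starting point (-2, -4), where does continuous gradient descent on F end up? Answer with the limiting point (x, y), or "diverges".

F is separable, so gradient descent decouples: x follows -∂F/∂x, y follows -∂F/∂y.
∂F/∂x = 6(x - 3)(x + 4); at x=-2 this is -60, so x increases.
∂F/∂y = -3y(y + 2); at y=-4 this is -24, so y increases.
x converges to its nearest critical value 3 (a local min of the x-part); y converges to -2. The iterate converges to (3, -2).

(3, -2)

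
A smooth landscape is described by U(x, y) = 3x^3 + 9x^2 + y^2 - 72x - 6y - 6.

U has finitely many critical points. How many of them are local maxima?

U separates as a function of x plus a function of y, so ∇U=0 decouples.
∂U/∂x = 9(x - 2)(x + 4) = 0 at x ∈ {-4, 2}; ∂U/∂y = 2(y - 3) = 0 at y ∈ {3}.
The Hessian is diagonal: diag(U_xx, U_yy). Second derivatives: U_xx(-4)=-54, U_xx(2)=54; U_yy(3)=2.
Local maxima occur where both diagonal entries negative: none. Count: 0.

0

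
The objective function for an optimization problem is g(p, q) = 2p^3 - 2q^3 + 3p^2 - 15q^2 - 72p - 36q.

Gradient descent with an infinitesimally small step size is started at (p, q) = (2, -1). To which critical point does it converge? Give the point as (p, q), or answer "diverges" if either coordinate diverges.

g is separable, so gradient descent decouples: p follows -∂g/∂p, q follows -∂g/∂q.
∂g/∂p = 6(p - 3)(p + 4); at p=2 this is -36, so p increases.
∂g/∂q = -6(q + 2)(q + 3); at q=-1 this is -12, so q increases.
The q-coordinate has no critical point in that direction and runs off to infinity.

diverges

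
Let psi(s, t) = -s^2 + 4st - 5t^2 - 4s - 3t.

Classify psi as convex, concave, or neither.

psi is quadratic, so its Hessian is the constant matrix H = [[-2, 4], [4, -10]].
det(H) = 4, tr(H) = -12.
det(H) > 0 and tr(H) < 0, so H is negative definite everywhere: concave.

concave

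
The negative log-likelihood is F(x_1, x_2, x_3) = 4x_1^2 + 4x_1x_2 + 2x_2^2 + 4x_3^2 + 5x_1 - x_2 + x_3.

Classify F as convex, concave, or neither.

convex

F is quadratic, so its Hessian is the constant matrix H = [[8, 4, 0], [4, 4, 0], [0, 0, 8]].
Leading principal minors: 8, 16, 128.
All positive ⇒ H ≻ 0 ⇒ convex.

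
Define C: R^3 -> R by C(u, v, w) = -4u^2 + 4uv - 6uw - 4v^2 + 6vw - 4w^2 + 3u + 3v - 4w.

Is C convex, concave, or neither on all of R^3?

C is quadratic, so its Hessian is the constant matrix H = [[-8, 4, -6], [4, -8, 6], [-6, 6, -8]].
Leading principal minors: -8, 48, -96.
Signs alternate −, +, − ⇒ H ≺ 0 ⇒ concave.

concave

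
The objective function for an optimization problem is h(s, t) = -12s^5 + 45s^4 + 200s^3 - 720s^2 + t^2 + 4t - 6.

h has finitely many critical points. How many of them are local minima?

h separates as a function of s plus a function of t, so ∇h=0 decouples.
∂h/∂s = -60s(s - 4)(s - 2)(s + 3) = 0 at s ∈ {-3, 0, 2, 4}; ∂h/∂t = 2(t + 2) = 0 at t ∈ {-2}.
The Hessian is diagonal: diag(h_ss, h_tt). Second derivatives: h_ss(-3)=6300, h_ss(0)=-1440, h_ss(2)=1200, h_ss(4)=-3360; h_tt(-2)=2.
Local minima occur where both diagonal entries positive: (-3, -2), (2, -2). Count: 2.

2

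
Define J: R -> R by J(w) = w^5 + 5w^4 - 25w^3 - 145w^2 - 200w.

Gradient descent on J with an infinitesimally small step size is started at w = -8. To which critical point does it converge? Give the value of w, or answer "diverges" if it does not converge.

J'(w) = 5(w - 4)(w + 1)(w + 2)(w + 5), so J'(-8) = 7560.
Gradient descent moves in the -J' direction, i.e. w is decreasing.
There is no critical point below w=-8, and J' keeps the same sign, so the iterate runs off to −∞.

diverges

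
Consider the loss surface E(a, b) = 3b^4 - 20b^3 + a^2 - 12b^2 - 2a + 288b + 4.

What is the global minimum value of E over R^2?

-413

E(a,b) separates as P(a) + Q(b) + 4, so its minimum is min P + min Q + 4.
P'(a) = 2a - 2 vanishes at a ∈ {1}; Q'(b) = 12(b - 4)(b - 3)(b + 2) vanishes at b ∈ {-2, 3, 4}.
Local minima of P (where P''>0): P(1)=-1. Local minima of Q: Q(-2)=-416, Q(4)=448.
So the global minimum of E is P(1) + Q(-2) + 4 = -1 − 416 + 4 = -413, attained at (1, -2).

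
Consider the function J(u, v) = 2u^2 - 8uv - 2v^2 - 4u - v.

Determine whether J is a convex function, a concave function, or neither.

J is quadratic, so its Hessian is the constant matrix H = [[4, -8], [-8, -4]].
det(H) = -80, tr(H) = 0.
det(H) < 0, so H is indefinite: neither convex nor concave.

neither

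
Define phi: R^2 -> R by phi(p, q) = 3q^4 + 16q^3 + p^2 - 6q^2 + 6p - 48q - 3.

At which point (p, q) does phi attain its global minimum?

phi(p,q) separates as A(p) + B(q) − 3, so its minimum is min A + min B − 3.
A'(p) = 2p + 6 vanishes at p ∈ {-3}; B'(q) = 12(q - 1)(q + 1)(q + 4) vanishes at q ∈ {-4, -1, 1}.
Local minima of A (where A''>0): A(-3)=-9. Local minima of B: B(-4)=-160, B(1)=-35.
So the global minimum of phi is A(-3) + B(-4) − 3 = -9 − 160 − 3 = -172, attained at (-3, -4).

(-3, -4)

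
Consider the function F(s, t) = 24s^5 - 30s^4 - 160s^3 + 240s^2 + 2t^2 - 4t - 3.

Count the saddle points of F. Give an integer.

2

F separates as a function of s plus a function of t, so ∇F=0 decouples.
∂F/∂s = 120s(s - 2)(s - 1)(s + 2) = 0 at s ∈ {-2, 0, 1, 2}; ∂F/∂t = 4(t - 1) = 0 at t ∈ {1}.
The Hessian is diagonal: diag(F_ss, F_tt). Second derivatives: F_ss(-2)=-2880, F_ss(0)=480, F_ss(1)=-360, F_ss(2)=960; F_tt(1)=4.
Saddle points occur where the two diagonal entries have opposite signs: (-2, 1), (1, 1). Count: 2.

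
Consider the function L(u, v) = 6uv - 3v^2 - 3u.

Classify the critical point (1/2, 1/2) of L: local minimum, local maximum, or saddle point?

The Hessian of L is constant: H = [[0, 6], [6, -6]].
det(H) = 0·(-6) − 6² = -36.
Since det(H) < 0, H is indefinite and the critical point is a saddle point.

saddle point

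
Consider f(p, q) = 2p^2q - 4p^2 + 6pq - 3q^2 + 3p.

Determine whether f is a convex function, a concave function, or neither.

neither

The term 2p^2q is cubic, so the Hessian is not constant.
∂²f/∂p² = 4q - 8, which takes both signs as q varies (negative for sufficiently negative q). A diagonal entry of the Hessian changing sign means the Hessian is neither positive- nor negative-semidefinite on all of R^2.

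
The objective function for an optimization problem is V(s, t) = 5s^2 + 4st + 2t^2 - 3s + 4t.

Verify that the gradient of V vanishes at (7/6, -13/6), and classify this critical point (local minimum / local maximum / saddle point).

local minimum

∇V = (10s + 4t - 3, 4s + 4t + 4); substituting (7/6, -13/6) gives ∇V = (0, 0), so (7/6, -13/6) is indeed a critical point.
The Hessian of V is constant: H = [[10, 4], [4, 4]].
det(H) = 10·4 − 4² = 24.
det(H) > 0 and tr(H) = 14 > 0, so H is positive definite and the point is a local minimum.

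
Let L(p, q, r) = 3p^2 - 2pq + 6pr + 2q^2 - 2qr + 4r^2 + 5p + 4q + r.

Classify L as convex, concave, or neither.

convex

L is quadratic, so its Hessian is the constant matrix H = [[6, -2, 6], [-2, 4, -2], [6, -2, 8]].
Leading principal minors: 6, 20, 40.
All positive ⇒ H ≻ 0 ⇒ convex.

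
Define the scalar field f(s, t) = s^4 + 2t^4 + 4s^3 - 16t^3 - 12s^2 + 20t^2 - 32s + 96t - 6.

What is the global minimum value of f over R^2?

-128

f(s,t) separates as P(s) + Q(t) − 6, so its minimum is min P + min Q − 6.
P'(s) = 4(s - 2)(s + 1)(s + 4) vanishes at s ∈ {-4, -1, 2}; Q'(t) = 8(t - 4)(t - 3)(t + 1) vanishes at t ∈ {-1, 3, 4}.
Local minima of P (where P''>0): P(-4)=-64, P(2)=-64. Local minima of Q: Q(-1)=-58, Q(4)=192.
So the global minimum of f is P(-4) + Q(-1) − 6 = -64 − 58 − 6 = -128, attained at (-4, -1).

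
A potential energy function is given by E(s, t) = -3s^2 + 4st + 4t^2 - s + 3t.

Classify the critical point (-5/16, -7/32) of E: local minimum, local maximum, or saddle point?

The Hessian of E is constant: H = [[-6, 4], [4, 8]].
det(H) = (-6)·8 − 4² = -64.
Since det(H) < 0, H is indefinite and the critical point is a saddle point.

saddle point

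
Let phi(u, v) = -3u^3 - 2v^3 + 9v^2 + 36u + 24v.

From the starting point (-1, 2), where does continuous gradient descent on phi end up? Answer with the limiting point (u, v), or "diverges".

(-2, -1)

phi is separable, so gradient descent decouples: u follows -∂phi/∂u, v follows -∂phi/∂v.
∂phi/∂u = -9(u - 2)(u + 2); at u=-1 this is 27, so u decreases.
∂phi/∂v = -6(v - 4)(v + 1); at v=2 this is 36, so v decreases.
u converges to its nearest critical value -2 (a local min of the u-part); v converges to -1. The iterate converges to (-2, -1).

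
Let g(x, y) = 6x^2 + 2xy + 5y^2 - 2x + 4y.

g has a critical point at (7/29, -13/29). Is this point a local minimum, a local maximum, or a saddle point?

local minimum

The Hessian of g is constant: H = [[12, 2], [2, 10]].
det(H) = 12·10 − 2² = 116.
det(H) > 0 and tr(H) = 22 > 0, so H is positive definite and the point is a local minimum.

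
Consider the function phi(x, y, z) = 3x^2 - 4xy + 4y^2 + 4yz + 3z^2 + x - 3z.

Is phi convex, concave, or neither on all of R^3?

phi is quadratic, so its Hessian is the constant matrix H = [[6, -4, 0], [-4, 8, 4], [0, 4, 6]].
Leading principal minors: 6, 32, 96.
All positive ⇒ H ≻ 0 ⇒ convex.

convex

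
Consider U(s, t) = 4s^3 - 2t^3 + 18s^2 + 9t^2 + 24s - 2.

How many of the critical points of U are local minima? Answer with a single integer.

1

U separates as a function of s plus a function of t, so ∇U=0 decouples.
∂U/∂s = 12(s + 1)(s + 2) = 0 at s ∈ {-2, -1}; ∂U/∂t = -6t(t - 3) = 0 at t ∈ {0, 3}.
The Hessian is diagonal: diag(U_ss, U_tt). Second derivatives: U_ss(-2)=-12, U_ss(-1)=12; U_tt(0)=18, U_tt(3)=-18.
Local minima occur where both diagonal entries positive: (-1, 0). Count: 1.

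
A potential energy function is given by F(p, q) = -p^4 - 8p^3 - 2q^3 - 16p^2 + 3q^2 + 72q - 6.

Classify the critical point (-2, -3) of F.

The mixed partial ∂²F/∂p∂q is 0, so the Hessian at any point is diag(F_pp, F_qq) = diag(-4(3p^2 + 12p + 8), 6(-2q + 1)).
At (-2, -3): H = diag(16, 42).
Both eigenvalues are positive, so H is positive definite: a local minimum.

local minimum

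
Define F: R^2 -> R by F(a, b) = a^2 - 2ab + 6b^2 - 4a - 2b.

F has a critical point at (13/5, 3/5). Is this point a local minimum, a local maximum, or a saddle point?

local minimum

The Hessian of F is constant: H = [[2, -2], [-2, 12]].
det(H) = 2·12 − (-2)² = 20.
det(H) > 0 and tr(H) = 14 > 0, so H is positive definite and the point is a local minimum.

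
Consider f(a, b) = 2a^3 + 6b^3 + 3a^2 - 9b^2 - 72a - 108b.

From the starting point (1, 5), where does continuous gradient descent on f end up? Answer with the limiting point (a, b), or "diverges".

(3, 3)

f is separable, so gradient descent decouples: a follows -∂f/∂a, b follows -∂f/∂b.
∂f/∂a = 6(a - 3)(a + 4); at a=1 this is -60, so a increases.
∂f/∂b = 18(b - 3)(b + 2); at b=5 this is 252, so b decreases.
a converges to its nearest critical value 3 (a local min of the a-part); b converges to 3. The iterate converges to (3, 3).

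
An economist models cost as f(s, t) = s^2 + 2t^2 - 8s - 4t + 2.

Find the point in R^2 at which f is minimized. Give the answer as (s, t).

(4, 1)

f(s,t) separates as P(s) + Q(t) + 2, so its minimum is min P + min Q + 2.
P'(s) = 2s - 8 vanishes at s ∈ {4}; Q'(t) = 4(t - 1) vanishes at t ∈ {1}.
Local minima of P (where P''>0): P(4)=-16. Local minima of Q: Q(1)=-2.
So the global minimum of f is P(4) + Q(1) + 2 = -16 − 2 + 2 = -16, attained at (4, 1).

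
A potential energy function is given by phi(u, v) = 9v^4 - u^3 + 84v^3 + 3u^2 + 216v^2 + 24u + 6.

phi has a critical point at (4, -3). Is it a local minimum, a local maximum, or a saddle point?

local maximum

The mixed partial ∂²phi/∂u∂v is 0, so the Hessian at any point is diag(phi_uu, phi_vv) = diag(6(-u + 1), 36(3v^2 + 14v + 12)).
At (4, -3): H = diag(-18, -108).
Both eigenvalues are negative, so H is negative definite: a local maximum.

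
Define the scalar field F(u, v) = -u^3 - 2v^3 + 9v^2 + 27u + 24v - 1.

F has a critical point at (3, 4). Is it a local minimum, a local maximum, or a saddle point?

local maximum

The mixed partial ∂²F/∂u∂v is 0, so the Hessian at any point is diag(F_uu, F_vv) = diag(-6u, 6(-2v + 3)).
At (3, 4): H = diag(-18, -30).
Both eigenvalues are negative, so H is negative definite: a local maximum.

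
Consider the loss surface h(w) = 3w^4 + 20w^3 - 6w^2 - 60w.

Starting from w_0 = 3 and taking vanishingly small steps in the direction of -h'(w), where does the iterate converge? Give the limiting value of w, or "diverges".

h'(w) = 12(w - 1)(w + 1)(w + 5), so h'(3) = 768.
Gradient descent moves in the -h' direction, i.e. w is decreasing.
The nearest critical point in that direction is w = 1, where h'' = 144 > 0 (a local minimum). The iterate converges there.

1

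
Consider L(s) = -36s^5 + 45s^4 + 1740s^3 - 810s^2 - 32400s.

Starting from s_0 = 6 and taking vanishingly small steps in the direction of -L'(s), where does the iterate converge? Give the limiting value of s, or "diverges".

diverges

L'(s) = -180(s - 5)(s - 3)(s + 3)(s + 4), so L'(6) = -48600.
Gradient descent moves in the -L' direction, i.e. s is increasing.
There is no critical point above s=6, and L' keeps the same sign, so the iterate runs off to +∞.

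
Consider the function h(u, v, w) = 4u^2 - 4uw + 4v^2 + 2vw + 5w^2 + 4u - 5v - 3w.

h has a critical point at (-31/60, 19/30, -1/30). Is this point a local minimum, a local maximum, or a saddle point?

local minimum

The Hessian is constant: H = [[8, 0, -4], [0, 8, 2], [-4, 2, 10]].
Leading principal minors: Δ₁ = 8, Δ₂ = 64, Δ₃ = 480.
All leading minors are positive, so H is positive definite: a local minimum.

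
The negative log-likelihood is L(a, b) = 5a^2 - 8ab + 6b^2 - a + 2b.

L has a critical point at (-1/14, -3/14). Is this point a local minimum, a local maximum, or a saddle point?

local minimum

The Hessian of L is constant: H = [[10, -8], [-8, 12]].
det(H) = 10·12 − (-8)² = 56.
det(H) > 0 and tr(H) = 22 > 0, so H is positive definite and the point is a local minimum.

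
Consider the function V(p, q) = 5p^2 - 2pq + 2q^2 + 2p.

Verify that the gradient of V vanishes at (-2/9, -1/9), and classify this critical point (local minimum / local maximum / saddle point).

local minimum

∇V = (10p - 2q + 2, -2p + 4q); substituting (-2/9, -1/9) gives ∇V = (0, 0), so (-2/9, -1/9) is indeed a critical point.
The Hessian of V is constant: H = [[10, -2], [-2, 4]].
det(H) = 10·4 − (-2)² = 36.
det(H) > 0 and tr(H) = 14 > 0, so H is positive definite and the point is a local minimum.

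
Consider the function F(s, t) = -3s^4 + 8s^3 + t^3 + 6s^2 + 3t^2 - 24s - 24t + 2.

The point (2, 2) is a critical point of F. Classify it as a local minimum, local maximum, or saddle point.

The mixed partial ∂²F/∂s∂t is 0, so the Hessian at any point is diag(F_ss, F_tt) = diag(12(-3s^2 + 4s + 1), 6(t + 1)).
At (2, 2): H = diag(-36, 18).
The eigenvalues have opposite signs, so H is indefinite: a saddle point.

saddle point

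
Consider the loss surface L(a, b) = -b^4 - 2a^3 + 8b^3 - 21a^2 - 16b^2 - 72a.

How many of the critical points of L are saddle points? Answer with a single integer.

L separates as a function of a plus a function of b, so ∇L=0 decouples.
∂L/∂a = -6(a + 3)(a + 4) = 0 at a ∈ {-4, -3}; ∂L/∂b = -4b(b - 4)(b - 2) = 0 at b ∈ {0, 2, 4}.
The Hessian is diagonal: diag(L_aa, L_bb). Second derivatives: L_aa(-4)=6, L_aa(-3)=-6; L_bb(0)=-32, L_bb(2)=16, L_bb(4)=-32.
Saddle points occur where the two diagonal entries have opposite signs: (-4, 0), (-4, 4), (-3, 2). Count: 3.

3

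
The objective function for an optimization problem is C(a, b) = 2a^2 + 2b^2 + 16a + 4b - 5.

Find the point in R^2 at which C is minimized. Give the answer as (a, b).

(-4, -1)

C(a,b) separates as P(a) + Q(b) − 5, so its minimum is min P + min Q − 5.
P'(a) = 4a + 16 vanishes at a ∈ {-4}; Q'(b) = 4b + 4 vanishes at b ∈ {-1}.
Local minima of P (where P''>0): P(-4)=-32. Local minima of Q: Q(-1)=-2.
So the global minimum of C is P(-4) + Q(-1) − 5 = -32 − 2 − 5 = -39, attained at (-4, -1).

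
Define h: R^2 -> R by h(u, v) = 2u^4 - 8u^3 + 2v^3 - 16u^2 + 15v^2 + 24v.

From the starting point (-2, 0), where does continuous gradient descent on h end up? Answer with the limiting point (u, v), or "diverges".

h is separable, so gradient descent decouples: u follows -∂h/∂u, v follows -∂h/∂v.
∂h/∂u = 8u(u - 4)(u + 1); at u=-2 this is -96, so u increases.
∂h/∂v = 6(v + 1)(v + 4); at v=0 this is 24, so v decreases.
u converges to its nearest critical value -1 (a local min of the u-part); v converges to -1. The iterate converges to (-1, -1).

(-1, -1)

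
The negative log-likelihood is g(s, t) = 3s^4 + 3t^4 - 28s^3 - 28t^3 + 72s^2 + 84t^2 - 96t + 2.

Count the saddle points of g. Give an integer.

4

g separates as a function of s plus a function of t, so ∇g=0 decouples.
∂g/∂s = 12s(s - 4)(s - 3) = 0 at s ∈ {0, 3, 4}; ∂g/∂t = 12(t - 4)(t - 2)(t - 1) = 0 at t ∈ {1, 2, 4}.
The Hessian is diagonal: diag(g_ss, g_tt). Second derivatives: g_ss(0)=144, g_ss(3)=-36, g_ss(4)=48; g_tt(1)=36, g_tt(2)=-24, g_tt(4)=72.
Saddle points occur where the two diagonal entries have opposite signs: (0, 2), (3, 1), (3, 4), (4, 2). Count: 4.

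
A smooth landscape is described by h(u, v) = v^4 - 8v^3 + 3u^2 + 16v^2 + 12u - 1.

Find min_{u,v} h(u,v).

h(u,v) separates as P(u) + Q(v) − 1, so its minimum is min P + min Q − 1.
P'(u) = 6u + 12 vanishes at u ∈ {-2}; Q'(v) = 4v(v - 4)(v - 2) vanishes at v ∈ {0, 2, 4}.
Local minima of P (where P''>0): P(-2)=-12. Local minima of Q: Q(0)=0, Q(4)=0.
So the global minimum of h is P(-2) + Q(0) − 1 = -12 + 0 − 1 = -13, attained at (-2, 0).

-13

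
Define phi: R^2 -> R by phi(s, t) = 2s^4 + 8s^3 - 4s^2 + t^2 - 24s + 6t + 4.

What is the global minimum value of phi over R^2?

phi(s,t) separates as P(s) + Q(t) + 4, so its minimum is min P + min Q + 4.
P'(s) = 8(s - 1)(s + 1)(s + 3) vanishes at s ∈ {-3, -1, 1}; Q'(t) = 2(t + 3) vanishes at t ∈ {-3}.
Local minima of P (where P''>0): P(-3)=-18, P(1)=-18. Local minima of Q: Q(-3)=-9.
So the global minimum of phi is P(-3) + Q(-3) + 4 = -18 − 9 + 4 = -23, attained at (-3, -3).

-23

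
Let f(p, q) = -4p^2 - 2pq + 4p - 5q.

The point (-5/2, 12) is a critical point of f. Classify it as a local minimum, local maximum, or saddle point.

saddle point

The Hessian of f is constant: H = [[-8, -2], [-2, 0]].
det(H) = (-8)·0 − (-2)² = -4.
Since det(H) < 0, H is indefinite and the critical point is a saddle point.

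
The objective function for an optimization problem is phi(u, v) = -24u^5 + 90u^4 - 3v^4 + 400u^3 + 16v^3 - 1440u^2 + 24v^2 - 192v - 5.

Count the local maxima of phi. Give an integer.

phi separates as a function of u plus a function of v, so ∇phi=0 decouples.
∂phi/∂u = -120u(u - 4)(u - 2)(u + 3) = 0 at u ∈ {-3, 0, 2, 4}; ∂phi/∂v = -12(v - 4)(v - 2)(v + 2) = 0 at v ∈ {-2, 2, 4}.
The Hessian is diagonal: diag(phi_uu, phi_vv). Second derivatives: phi_uu(-3)=12600, phi_uu(0)=-2880, phi_uu(2)=2400, phi_uu(4)=-6720; phi_vv(-2)=-288, phi_vv(2)=96, phi_vv(4)=-144.
Local maxima occur where both diagonal entries negative: (0, -2), (0, 4), (4, -2), (4, 4). Count: 4.

4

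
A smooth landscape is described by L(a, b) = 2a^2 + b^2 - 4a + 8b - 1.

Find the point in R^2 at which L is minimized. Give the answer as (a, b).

L(a,b) separates as P(a) + Q(b) − 1, so its minimum is min P + min Q − 1.
P'(a) = 4a - 4 vanishes at a ∈ {1}; Q'(b) = 2b + 8 vanishes at b ∈ {-4}.
Local minima of P (where P''>0): P(1)=-2. Local minima of Q: Q(-4)=-16.
So the global minimum of L is P(1) + Q(-4) − 1 = -2 − 16 − 1 = -19, attained at (1, -4).

(1, -4)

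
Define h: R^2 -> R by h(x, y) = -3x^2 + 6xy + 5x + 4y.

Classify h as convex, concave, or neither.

neither

h is quadratic, so its Hessian is the constant matrix H = [[-6, 6], [6, 0]].
det(H) = -36, tr(H) = -6.
det(H) < 0, so H is indefinite: neither convex nor concave.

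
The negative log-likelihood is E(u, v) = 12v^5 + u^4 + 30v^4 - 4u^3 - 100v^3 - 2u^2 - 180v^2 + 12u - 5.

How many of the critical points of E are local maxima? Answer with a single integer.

E separates as a function of u plus a function of v, so ∇E=0 decouples.
∂E/∂u = 4(u - 3)(u - 1)(u + 1) = 0 at u ∈ {-1, 1, 3}; ∂E/∂v = 60v(v - 2)(v + 1)(v + 3) = 0 at v ∈ {-3, -1, 0, 2}.
The Hessian is diagonal: diag(E_uu, E_vv). Second derivatives: E_uu(-1)=32, E_uu(1)=-16, E_uu(3)=32; E_vv(-3)=-1800, E_vv(-1)=360, E_vv(0)=-360, E_vv(2)=1800.
Local maxima occur where both diagonal entries negative: (1, -3), (1, 0). Count: 2.

2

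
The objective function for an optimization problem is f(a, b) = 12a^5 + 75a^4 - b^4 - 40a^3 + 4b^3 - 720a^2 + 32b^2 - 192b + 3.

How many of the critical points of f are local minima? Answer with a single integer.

f separates as a function of a plus a function of b, so ∇f=0 decouples.
∂f/∂a = 60a(a - 2)(a + 3)(a + 4) = 0 at a ∈ {-4, -3, 0, 2}; ∂f/∂b = -4(b - 4)(b - 3)(b + 4) = 0 at b ∈ {-4, 3, 4}.
The Hessian is diagonal: diag(f_aa, f_bb). Second derivatives: f_aa(-4)=-1440, f_aa(-3)=900, f_aa(0)=-1440, f_aa(2)=3600; f_bb(-4)=-224, f_bb(3)=28, f_bb(4)=-32.
Local minima occur where both diagonal entries positive: (-3, 3), (2, 3). Count: 2.

2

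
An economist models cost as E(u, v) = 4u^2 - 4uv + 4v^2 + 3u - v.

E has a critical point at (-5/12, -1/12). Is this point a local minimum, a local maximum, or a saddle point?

The Hessian of E is constant: H = [[8, -4], [-4, 8]].
det(H) = 8·8 − (-4)² = 48.
det(H) > 0 and tr(H) = 16 > 0, so H is positive definite and the point is a local minimum.

local minimum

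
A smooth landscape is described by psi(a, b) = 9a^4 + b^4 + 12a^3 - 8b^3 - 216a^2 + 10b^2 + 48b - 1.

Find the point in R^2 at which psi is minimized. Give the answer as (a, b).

psi(a,b) separates as P(a) + Q(b) − 1, so its minimum is min P + min Q − 1.
P'(a) = 36a(a - 3)(a + 4) vanishes at a ∈ {-4, 0, 3}; Q'(b) = 4(b - 4)(b - 3)(b + 1) vanishes at b ∈ {-1, 3, 4}.
Local minima of P (where P''>0): P(-4)=-1920, P(3)=-891. Local minima of Q: Q(-1)=-29, Q(4)=96.
So the global minimum of psi is P(-4) + Q(-1) − 1 = -1920 − 29 − 1 = -1950, attained at (-4, -1).

(-4, -1)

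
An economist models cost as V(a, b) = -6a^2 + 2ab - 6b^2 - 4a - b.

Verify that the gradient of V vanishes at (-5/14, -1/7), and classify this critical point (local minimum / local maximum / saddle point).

local maximum

∇V = (-12a + 2b - 4, 2a - 12b - 1); substituting (-5/14, -1/7) gives ∇V = (0, 0), so (-5/14, -1/7) is indeed a critical point.
The Hessian of V is constant: H = [[-12, 2], [2, -12]].
det(H) = (-12)·(-12) − 2² = 140.
det(H) > 0 and tr(H) = -24 < 0, so H is negative definite and the point is a local maximum.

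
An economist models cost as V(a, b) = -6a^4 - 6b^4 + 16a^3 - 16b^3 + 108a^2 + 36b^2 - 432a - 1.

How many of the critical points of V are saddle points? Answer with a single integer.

4

V separates as a function of a plus a function of b, so ∇V=0 decouples.
∂V/∂a = -24(a - 3)(a - 2)(a + 3) = 0 at a ∈ {-3, 2, 3}; ∂V/∂b = -24b(b - 1)(b + 3) = 0 at b ∈ {-3, 0, 1}.
The Hessian is diagonal: diag(V_aa, V_bb). Second derivatives: V_aa(-3)=-720, V_aa(2)=120, V_aa(3)=-144; V_bb(-3)=-288, V_bb(0)=72, V_bb(1)=-96.
Saddle points occur where the two diagonal entries have opposite signs: (-3, 0), (2, -3), (2, 1), (3, 0). Count: 4.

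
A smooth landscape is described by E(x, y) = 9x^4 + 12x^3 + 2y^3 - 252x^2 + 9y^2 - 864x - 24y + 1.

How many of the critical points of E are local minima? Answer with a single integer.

E separates as a function of x plus a function of y, so ∇E=0 decouples.
∂E/∂x = 36(x - 4)(x + 2)(x + 3) = 0 at x ∈ {-3, -2, 4}; ∂E/∂y = 6(y - 1)(y + 4) = 0 at y ∈ {-4, 1}.
The Hessian is diagonal: diag(E_xx, E_yy). Second derivatives: E_xx(-3)=252, E_xx(-2)=-216, E_xx(4)=1512; E_yy(-4)=-30, E_yy(1)=30.
Local minima occur where both diagonal entries positive: (-3, 1), (4, 1). Count: 2.

2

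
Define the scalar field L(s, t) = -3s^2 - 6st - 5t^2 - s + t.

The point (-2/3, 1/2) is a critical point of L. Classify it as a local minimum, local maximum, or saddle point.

local maximum

The Hessian of L is constant: H = [[-6, -6], [-6, -10]].
det(H) = (-6)·(-10) − (-6)² = 24.
det(H) > 0 and tr(H) = -16 < 0, so H is negative definite and the point is a local maximum.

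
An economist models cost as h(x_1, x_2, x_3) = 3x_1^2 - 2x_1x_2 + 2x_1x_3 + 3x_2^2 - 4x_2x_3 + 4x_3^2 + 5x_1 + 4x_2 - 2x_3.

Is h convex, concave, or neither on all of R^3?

convex

h is quadratic, so its Hessian is the constant matrix H = [[6, -2, 2], [-2, 6, -4], [2, -4, 8]].
Leading principal minors: 6, 32, 168.
All positive ⇒ H ≻ 0 ⇒ convex.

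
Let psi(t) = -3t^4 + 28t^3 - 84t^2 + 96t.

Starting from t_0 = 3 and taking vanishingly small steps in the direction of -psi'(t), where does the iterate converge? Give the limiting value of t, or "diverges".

2

psi'(t) = -12(t - 4)(t - 2)(t - 1), so psi'(3) = 24.
Gradient descent moves in the -psi' direction, i.e. t is decreasing.
The nearest critical point in that direction is t = 2, where psi'' = 24 > 0 (a local minimum). The iterate converges there.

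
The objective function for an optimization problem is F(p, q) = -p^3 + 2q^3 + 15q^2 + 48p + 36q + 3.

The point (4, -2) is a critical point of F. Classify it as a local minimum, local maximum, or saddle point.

saddle point

The mixed partial ∂²F/∂p∂q is 0, so the Hessian at any point is diag(F_pp, F_qq) = diag(-6p, 6(2q + 5)).
At (4, -2): H = diag(-24, 6).
The eigenvalues have opposite signs, so H is indefinite: a saddle point.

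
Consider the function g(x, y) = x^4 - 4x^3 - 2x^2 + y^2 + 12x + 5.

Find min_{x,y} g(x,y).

g(x,y) separates as P(x) + Q(y) + 5, so its minimum is min P + min Q + 5.
P'(x) = 4(x - 3)(x - 1)(x + 1) vanishes at x ∈ {-1, 1, 3}; Q'(y) = 2y vanishes at y ∈ {0}.
Local minima of P (where P''>0): P(-1)=-9, P(3)=-9. Local minima of Q: Q(0)=0.
So the global minimum of g is P(-1) + Q(0) + 5 = -9 + 0 + 5 = -4, attained at (-1, 0).

-4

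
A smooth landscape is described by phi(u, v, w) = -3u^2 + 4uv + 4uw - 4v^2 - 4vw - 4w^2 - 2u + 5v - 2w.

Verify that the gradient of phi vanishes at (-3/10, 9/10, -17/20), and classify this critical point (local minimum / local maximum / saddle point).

∇phi = (-6u + 4v + 4w - 2, 4u - 8v - 4w + 5, 4u - 4v - 8w - 2); substituting (-3/10, 9/10, -17/20) gives ∇phi = (0, 0, 0), so (-3/10, 9/10, -17/20) is indeed a critical point.
The Hessian is constant: H = [[-6, 4, 4], [4, -8, -4], [4, -4, -8]].
Leading principal minors: Δ₁ = -6, Δ₂ = 32, Δ₃ = -160.
The minors alternate sign starting negative (−, +, −), so H is negative definite: a local maximum.

local maximum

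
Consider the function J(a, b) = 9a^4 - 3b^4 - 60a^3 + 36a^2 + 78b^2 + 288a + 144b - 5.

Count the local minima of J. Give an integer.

2

J separates as a function of a plus a function of b, so ∇J=0 decouples.
∂J/∂a = 36(a - 4)(a - 2)(a + 1) = 0 at a ∈ {-1, 2, 4}; ∂J/∂b = -12(b - 4)(b + 1)(b + 3) = 0 at b ∈ {-3, -1, 4}.
The Hessian is diagonal: diag(J_aa, J_bb). Second derivatives: J_aa(-1)=540, J_aa(2)=-216, J_aa(4)=360; J_bb(-3)=-168, J_bb(-1)=120, J_bb(4)=-420.
Local minima occur where both diagonal entries positive: (-1, -1), (4, -1). Count: 2.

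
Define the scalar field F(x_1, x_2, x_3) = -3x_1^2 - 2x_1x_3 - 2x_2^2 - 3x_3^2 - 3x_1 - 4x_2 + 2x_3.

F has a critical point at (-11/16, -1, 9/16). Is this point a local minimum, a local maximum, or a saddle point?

The Hessian is constant: H = [[-6, 0, -2], [0, -4, 0], [-2, 0, -6]].
Leading principal minors: Δ₁ = -6, Δ₂ = 24, Δ₃ = -128.
The minors alternate sign starting negative (−, +, −), so H is negative definite: a local maximum.

local maximum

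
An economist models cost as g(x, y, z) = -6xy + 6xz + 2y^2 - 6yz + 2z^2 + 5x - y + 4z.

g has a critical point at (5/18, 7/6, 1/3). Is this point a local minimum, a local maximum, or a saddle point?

The Hessian is constant: H = [[0, -6, 6], [-6, 4, -6], [6, -6, 4]].
Leading principal minors: Δ₁ = 0, Δ₂ = -36, Δ₃ = 144.
The minors fit neither the all-positive nor the alternating-sign pattern, so H is indefinite: a saddle point.

saddle point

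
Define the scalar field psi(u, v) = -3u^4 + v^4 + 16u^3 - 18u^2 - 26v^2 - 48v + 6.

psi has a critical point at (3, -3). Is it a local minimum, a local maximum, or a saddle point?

saddle point

The mixed partial ∂²psi/∂u∂v is 0, so the Hessian at any point is diag(psi_uu, psi_vv) = diag(12(-3u^2 + 8u - 3), 4(3v^2 - 13)).
At (3, -3): H = diag(-72, 56).
The eigenvalues have opposite signs, so H is indefinite: a saddle point.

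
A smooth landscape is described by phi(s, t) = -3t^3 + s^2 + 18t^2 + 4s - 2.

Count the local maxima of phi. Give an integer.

0

phi separates as a function of s plus a function of t, so ∇phi=0 decouples.
∂phi/∂s = 2(s + 2) = 0 at s ∈ {-2}; ∂phi/∂t = -9t(t - 4) = 0 at t ∈ {0, 4}.
The Hessian is diagonal: diag(phi_ss, phi_tt). Second derivatives: phi_ss(-2)=2; phi_tt(0)=36, phi_tt(4)=-36.
Local maxima occur where both diagonal entries negative: none. Count: 0.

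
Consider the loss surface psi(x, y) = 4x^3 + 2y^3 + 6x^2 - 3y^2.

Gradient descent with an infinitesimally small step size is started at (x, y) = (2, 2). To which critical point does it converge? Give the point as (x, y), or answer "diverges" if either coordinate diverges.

psi is separable, so gradient descent decouples: x follows -∂psi/∂x, y follows -∂psi/∂y.
∂psi/∂x = 12x(x + 1); at x=2 this is 72, so x decreases.
∂psi/∂y = 6y(y - 1); at y=2 this is 12, so y decreases.
x converges to its nearest critical value 0 (a local min of the x-part); y converges to 1. The iterate converges to (0, 1).

(0, 1)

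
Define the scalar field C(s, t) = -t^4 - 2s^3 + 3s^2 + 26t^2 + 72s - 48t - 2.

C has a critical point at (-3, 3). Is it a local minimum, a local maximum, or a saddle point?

saddle point

The mixed partial ∂²C/∂s∂t is 0, so the Hessian at any point is diag(C_ss, C_tt) = diag(6(-2s + 1), 4(-3t^2 + 13)).
At (-3, 3): H = diag(42, -56).
The eigenvalues have opposite signs, so H is indefinite: a saddle point.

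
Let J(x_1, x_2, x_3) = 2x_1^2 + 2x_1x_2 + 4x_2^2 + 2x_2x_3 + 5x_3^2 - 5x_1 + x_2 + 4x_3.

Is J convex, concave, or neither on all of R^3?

J is quadratic, so its Hessian is the constant matrix H = [[4, 2, 0], [2, 8, 2], [0, 2, 10]].
Leading principal minors: 4, 28, 264.
All positive ⇒ H ≻ 0 ⇒ convex.

convex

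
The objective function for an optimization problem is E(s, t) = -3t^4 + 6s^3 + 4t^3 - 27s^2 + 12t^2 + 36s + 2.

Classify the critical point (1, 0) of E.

The mixed partial ∂²E/∂s∂t is 0, so the Hessian at any point is diag(E_ss, E_tt) = diag(18(2s - 3), 12(-3t^2 + 2t + 2)).
At (1, 0): H = diag(-18, 24).
The eigenvalues have opposite signs, so H is indefinite: a saddle point.

saddle point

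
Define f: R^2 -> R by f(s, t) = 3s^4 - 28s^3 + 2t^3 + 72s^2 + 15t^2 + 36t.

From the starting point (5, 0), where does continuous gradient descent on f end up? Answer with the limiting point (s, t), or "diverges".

f is separable, so gradient descent decouples: s follows -∂f/∂s, t follows -∂f/∂t.
∂f/∂s = 12s(s - 4)(s - 3); at s=5 this is 120, so s decreases.
∂f/∂t = 6(t + 2)(t + 3); at t=0 this is 36, so t decreases.
s converges to its nearest critical value 4 (a local min of the s-part); t converges to -2. The iterate converges to (4, -2).

(4, -2)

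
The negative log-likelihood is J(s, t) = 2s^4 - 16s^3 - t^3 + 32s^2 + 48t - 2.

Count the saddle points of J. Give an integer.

J separates as a function of s plus a function of t, so ∇J=0 decouples.
∂J/∂s = 8s(s - 4)(s - 2) = 0 at s ∈ {0, 2, 4}; ∂J/∂t = -3(t - 4)(t + 4) = 0 at t ∈ {-4, 4}.
The Hessian is diagonal: diag(J_ss, J_tt). Second derivatives: J_ss(0)=64, J_ss(2)=-32, J_ss(4)=64; J_tt(-4)=24, J_tt(4)=-24.
Saddle points occur where the two diagonal entries have opposite signs: (0, 4), (2, -4), (4, 4). Count: 3.

3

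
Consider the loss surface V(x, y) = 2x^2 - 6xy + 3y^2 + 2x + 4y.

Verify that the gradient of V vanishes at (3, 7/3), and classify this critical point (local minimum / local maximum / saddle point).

∇V = (4x - 6y + 2, -6x + 6y + 4); substituting (3, 7/3) gives ∇V = (0, 0), so (3, 7/3) is indeed a critical point.
The Hessian of V is constant: H = [[4, -6], [-6, 6]].
det(H) = 4·6 − (-6)² = -12.
Since det(H) < 0, H is indefinite and the critical point is a saddle point.

saddle point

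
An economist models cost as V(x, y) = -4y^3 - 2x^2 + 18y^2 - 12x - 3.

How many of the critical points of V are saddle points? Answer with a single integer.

V separates as a function of x plus a function of y, so ∇V=0 decouples.
∂V/∂x = -4(x + 3) = 0 at x ∈ {-3}; ∂V/∂y = -12y(y - 3) = 0 at y ∈ {0, 3}.
The Hessian is diagonal: diag(V_xx, V_yy). Second derivatives: V_xx(-3)=-4; V_yy(0)=36, V_yy(3)=-36.
Saddle points occur where the two diagonal entries have opposite signs: (-3, 0). Count: 1.

1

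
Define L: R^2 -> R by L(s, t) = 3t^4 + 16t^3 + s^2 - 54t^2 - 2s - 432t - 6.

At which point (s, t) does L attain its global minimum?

(1, 3)

L(s,t) separates as P(s) + Q(t) − 6, so its minimum is min P + min Q − 6.
P'(s) = 2s - 2 vanishes at s ∈ {1}; Q'(t) = 12(t - 3)(t + 3)(t + 4) vanishes at t ∈ {-4, -3, 3}.
Local minima of P (where P''>0): P(1)=-1. Local minima of Q: Q(-4)=608, Q(3)=-1107.
So the global minimum of L is P(1) + Q(3) − 6 = -1 − 1107 − 6 = -1114, attained at (1, 3).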